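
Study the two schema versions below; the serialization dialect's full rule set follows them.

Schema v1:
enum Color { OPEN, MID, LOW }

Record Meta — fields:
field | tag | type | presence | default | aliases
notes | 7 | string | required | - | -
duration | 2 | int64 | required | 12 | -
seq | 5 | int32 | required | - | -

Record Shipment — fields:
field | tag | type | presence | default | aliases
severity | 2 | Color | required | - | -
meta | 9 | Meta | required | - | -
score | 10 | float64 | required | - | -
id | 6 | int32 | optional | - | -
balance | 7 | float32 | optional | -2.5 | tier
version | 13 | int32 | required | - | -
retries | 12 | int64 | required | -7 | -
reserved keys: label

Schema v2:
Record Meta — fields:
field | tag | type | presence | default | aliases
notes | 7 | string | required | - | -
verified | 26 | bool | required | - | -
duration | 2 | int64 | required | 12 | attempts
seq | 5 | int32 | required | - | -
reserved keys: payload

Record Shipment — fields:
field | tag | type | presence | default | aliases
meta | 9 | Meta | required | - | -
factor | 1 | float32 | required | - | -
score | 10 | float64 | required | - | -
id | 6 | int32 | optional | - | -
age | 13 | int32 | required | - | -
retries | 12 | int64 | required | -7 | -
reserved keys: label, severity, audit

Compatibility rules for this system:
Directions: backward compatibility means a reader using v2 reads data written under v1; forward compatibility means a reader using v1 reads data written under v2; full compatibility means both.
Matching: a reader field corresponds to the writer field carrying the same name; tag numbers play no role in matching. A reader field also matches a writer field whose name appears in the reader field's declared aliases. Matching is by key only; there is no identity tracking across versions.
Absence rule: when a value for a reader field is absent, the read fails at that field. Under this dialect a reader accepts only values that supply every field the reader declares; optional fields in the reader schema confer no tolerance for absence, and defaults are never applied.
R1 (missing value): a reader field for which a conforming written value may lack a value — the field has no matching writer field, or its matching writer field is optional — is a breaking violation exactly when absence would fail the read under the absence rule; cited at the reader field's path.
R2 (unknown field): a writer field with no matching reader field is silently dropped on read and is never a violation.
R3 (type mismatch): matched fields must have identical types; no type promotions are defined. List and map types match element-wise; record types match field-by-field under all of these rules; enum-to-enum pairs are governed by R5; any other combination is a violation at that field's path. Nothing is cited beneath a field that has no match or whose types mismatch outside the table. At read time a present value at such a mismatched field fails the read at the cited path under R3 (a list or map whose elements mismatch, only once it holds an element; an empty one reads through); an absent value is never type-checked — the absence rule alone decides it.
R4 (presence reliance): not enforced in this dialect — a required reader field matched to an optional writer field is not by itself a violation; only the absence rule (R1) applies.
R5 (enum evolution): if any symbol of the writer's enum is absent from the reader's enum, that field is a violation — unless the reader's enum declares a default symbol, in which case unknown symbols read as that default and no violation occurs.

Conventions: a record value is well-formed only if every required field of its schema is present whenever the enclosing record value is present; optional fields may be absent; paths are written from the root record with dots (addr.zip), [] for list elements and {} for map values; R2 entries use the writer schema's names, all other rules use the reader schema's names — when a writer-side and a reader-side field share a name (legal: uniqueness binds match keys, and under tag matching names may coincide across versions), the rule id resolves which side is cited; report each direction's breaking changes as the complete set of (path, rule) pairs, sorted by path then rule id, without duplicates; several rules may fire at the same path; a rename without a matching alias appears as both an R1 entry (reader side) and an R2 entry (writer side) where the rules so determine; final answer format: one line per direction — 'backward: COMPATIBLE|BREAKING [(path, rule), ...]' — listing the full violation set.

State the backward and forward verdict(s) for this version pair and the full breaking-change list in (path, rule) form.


backward: BREAKING [(age, R1), (factor, R1), (id, R1), (meta.verified, R1)]; forward: BREAKING [(balance, R1), (id, R1), (severity, R1), (version, R1)]

arrows below run writer -> reader for Shipment
backward for Shipment (reader v2, writer v1):
  writer required, Meta -> Meta: reader meta maps from writer meta
  no writer field matches reader factor
  writer required, float64 -> float64: reader score maps from writer score
  writer optional, int32 -> int32: reader id maps from writer id
  no writer field matches reader age
  writer required, int64 -> int64: reader retries maps from writer retries
  severity (writer side), unknown to reader
  balance (writer side), unknown to reader
  version (writer side), unknown to reader
  writer required, string -> string: reader meta.notes maps from writer meta.notes
  no writer field matches reader meta.verified
  writer required, int64 -> int64: reader meta.duration maps from writer meta.duration
  writer required, int32 -> int32: reader meta.seq maps from writer meta.seq
  rule R1 violated at age
  rule R1 violated at factor
  rule R1 violated at id
  rule R1 violated at meta.verified
  => backward verdict for Shipment: BREAKING, 4 violation(s)
forward for Shipment (reader v1, writer v2):
  no writer field matches reader severity
  writer required, Meta -> Meta: reader meta maps from writer meta
  writer required, float64 -> float64: reader score maps from writer score
  writer optional, int32 -> int32: reader id maps from writer id
  no writer field matches reader balance
  no writer field matches reader version
  writer required, int64 -> int64: reader retries maps from writer retries
  factor (writer side), unknown to reader
  age (writer side), unknown to reader
  writer required, string -> string: reader meta.notes maps from writer meta.notes
  writer required, int64 -> int64: reader meta.duration maps from writer meta.duration
  writer required, int32 -> int32: reader meta.seq maps from writer meta.seq
  meta.verified (writer side), unknown to reader
  rule R1 violated at balance
  rule R1 violated at id
  rule R1 violated at severity
  rule R1 violated at version
  => forward verdict for Shipment: BREAKING, 4 violation(s)


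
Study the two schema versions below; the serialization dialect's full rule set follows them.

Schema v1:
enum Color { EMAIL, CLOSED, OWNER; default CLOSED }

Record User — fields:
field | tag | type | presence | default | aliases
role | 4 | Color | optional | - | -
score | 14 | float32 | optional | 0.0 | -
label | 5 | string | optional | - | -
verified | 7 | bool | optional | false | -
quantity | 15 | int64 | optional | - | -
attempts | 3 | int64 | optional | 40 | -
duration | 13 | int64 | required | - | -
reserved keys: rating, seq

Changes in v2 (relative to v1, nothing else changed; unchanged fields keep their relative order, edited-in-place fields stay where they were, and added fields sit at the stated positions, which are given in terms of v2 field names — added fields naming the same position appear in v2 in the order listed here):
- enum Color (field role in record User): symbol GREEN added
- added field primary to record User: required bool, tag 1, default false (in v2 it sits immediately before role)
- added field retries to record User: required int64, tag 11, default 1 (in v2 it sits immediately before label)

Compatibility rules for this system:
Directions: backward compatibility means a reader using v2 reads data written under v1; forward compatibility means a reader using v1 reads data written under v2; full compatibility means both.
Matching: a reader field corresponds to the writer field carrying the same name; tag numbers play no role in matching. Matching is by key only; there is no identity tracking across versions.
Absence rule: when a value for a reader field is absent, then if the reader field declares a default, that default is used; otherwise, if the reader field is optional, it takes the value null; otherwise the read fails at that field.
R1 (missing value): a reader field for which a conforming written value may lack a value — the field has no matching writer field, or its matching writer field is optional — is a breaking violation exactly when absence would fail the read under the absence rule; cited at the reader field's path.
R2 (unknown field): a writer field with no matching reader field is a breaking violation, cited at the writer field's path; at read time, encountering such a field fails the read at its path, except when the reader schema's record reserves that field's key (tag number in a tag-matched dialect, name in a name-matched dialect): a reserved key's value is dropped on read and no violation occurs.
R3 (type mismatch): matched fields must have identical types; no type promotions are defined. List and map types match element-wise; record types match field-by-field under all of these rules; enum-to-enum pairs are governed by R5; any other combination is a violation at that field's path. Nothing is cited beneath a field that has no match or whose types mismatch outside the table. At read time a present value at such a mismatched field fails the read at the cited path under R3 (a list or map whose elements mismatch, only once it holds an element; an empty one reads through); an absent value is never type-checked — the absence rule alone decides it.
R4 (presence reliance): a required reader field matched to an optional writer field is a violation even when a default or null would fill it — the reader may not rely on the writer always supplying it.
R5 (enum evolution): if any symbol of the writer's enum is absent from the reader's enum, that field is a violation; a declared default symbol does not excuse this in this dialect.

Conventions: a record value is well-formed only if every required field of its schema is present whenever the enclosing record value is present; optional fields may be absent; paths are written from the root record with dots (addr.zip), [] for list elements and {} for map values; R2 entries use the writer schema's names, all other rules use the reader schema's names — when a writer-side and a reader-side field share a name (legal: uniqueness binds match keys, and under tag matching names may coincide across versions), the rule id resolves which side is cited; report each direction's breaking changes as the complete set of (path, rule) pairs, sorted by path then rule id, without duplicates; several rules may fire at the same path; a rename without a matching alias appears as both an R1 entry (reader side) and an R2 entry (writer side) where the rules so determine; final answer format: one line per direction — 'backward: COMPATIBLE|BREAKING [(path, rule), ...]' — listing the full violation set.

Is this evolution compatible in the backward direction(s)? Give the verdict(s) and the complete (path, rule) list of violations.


backward: COMPATIBLE []

each type pair in User: writer, then reader
checking backward for User: reader v2 against writer v1:
  primary: no writer match
  Color -> Color, writer optional: role aligns to role
  float32 -> float32, writer optional: score aligns to score
  retries: no writer match
  string -> string, writer optional: label aligns to label
  bool -> bool, writer optional: verified aligns to verified
  int64 -> int64, writer optional: quantity aligns to quantity
  int64 -> int64, writer optional: attempts aligns to attempts
  int64 -> int64, writer required: duration aligns to duration
  => backward verdict for User: COMPATIBLE, no violations
remaining User differences; none change what is asked:
  enum Color (field role in record User): symbol GREEN added -> its effect on User is confined to the forward direction, not asked
  added field primary to record User: required bool, tag 1, default false (in v2 it sits immediately before role) -> its effect on User is confined to the forward direction, not asked
  added field retries to record User: required int64, tag 11, default 1 (in v2 it sits immediately before label) -> its effect on User is confined to the forward direction, not asked


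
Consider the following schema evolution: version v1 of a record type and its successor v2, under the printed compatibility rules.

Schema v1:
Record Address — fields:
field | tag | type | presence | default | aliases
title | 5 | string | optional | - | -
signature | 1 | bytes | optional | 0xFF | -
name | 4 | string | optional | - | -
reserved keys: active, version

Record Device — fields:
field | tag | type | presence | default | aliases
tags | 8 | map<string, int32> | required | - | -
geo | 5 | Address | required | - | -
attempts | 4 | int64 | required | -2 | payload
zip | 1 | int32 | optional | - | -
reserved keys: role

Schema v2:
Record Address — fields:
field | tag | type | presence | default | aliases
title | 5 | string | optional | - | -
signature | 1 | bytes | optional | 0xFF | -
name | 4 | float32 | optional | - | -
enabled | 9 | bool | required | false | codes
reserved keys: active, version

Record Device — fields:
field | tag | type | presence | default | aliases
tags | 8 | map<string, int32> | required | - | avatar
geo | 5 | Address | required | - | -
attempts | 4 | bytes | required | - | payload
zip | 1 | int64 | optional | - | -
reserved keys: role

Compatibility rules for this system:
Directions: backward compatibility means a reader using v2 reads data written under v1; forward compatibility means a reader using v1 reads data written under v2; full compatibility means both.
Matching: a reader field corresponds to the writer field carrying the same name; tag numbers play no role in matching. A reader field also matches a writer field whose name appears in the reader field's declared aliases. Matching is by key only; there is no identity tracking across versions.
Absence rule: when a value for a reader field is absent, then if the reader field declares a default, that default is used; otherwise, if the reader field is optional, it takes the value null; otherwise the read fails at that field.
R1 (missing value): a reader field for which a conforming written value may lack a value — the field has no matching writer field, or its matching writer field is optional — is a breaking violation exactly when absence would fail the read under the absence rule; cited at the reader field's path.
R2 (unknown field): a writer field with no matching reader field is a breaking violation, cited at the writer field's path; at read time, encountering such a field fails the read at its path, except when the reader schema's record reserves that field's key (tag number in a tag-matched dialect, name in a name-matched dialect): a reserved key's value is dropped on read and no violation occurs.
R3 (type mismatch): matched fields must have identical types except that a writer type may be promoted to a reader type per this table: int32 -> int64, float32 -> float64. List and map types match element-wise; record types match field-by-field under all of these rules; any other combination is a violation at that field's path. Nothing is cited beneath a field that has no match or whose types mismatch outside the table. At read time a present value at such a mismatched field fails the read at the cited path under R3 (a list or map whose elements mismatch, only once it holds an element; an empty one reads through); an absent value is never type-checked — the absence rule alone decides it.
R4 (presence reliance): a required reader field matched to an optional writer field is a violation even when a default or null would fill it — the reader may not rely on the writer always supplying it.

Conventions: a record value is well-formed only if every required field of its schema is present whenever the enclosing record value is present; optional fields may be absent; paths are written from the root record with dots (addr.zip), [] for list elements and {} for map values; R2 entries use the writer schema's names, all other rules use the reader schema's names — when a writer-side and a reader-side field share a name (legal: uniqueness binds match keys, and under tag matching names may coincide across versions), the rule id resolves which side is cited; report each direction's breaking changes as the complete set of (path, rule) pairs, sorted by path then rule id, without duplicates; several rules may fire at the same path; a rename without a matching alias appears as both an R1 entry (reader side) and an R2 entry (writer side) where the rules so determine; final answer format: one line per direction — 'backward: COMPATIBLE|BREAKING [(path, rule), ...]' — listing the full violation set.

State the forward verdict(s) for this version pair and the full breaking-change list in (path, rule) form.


arrows below run writer -> reader for Device
forward on Device — v1 reading data written by v2:
  map<string, int32> -> map<string, int32>, writer required: tags aligns to tags
  Address -> Address, writer required: geo aligns to geo
  bytes -> int64, writer required: attempts aligns to attempts
  int64 -> int32, writer optional: zip aligns to zip
  string -> string, writer optional: geo.title aligns to geo.title
  bytes -> bytes, writer optional: geo.signature aligns to geo.signature
  float32 -> string, writer optional: geo.name aligns to geo.name
  writer geo.enabled: unknown to reader
  breaking: (attempts, R3)
  breaking: (geo.enabled, R2)
  breaking: (geo.name, R3)
  breaking: (zip, R3)
  => forward verdict for Device: BREAKING, 4 violation(s)

forward: BREAKING [(attempts, R3), (geo.enabled, R2), (geo.name, R3), (zip, R3)]


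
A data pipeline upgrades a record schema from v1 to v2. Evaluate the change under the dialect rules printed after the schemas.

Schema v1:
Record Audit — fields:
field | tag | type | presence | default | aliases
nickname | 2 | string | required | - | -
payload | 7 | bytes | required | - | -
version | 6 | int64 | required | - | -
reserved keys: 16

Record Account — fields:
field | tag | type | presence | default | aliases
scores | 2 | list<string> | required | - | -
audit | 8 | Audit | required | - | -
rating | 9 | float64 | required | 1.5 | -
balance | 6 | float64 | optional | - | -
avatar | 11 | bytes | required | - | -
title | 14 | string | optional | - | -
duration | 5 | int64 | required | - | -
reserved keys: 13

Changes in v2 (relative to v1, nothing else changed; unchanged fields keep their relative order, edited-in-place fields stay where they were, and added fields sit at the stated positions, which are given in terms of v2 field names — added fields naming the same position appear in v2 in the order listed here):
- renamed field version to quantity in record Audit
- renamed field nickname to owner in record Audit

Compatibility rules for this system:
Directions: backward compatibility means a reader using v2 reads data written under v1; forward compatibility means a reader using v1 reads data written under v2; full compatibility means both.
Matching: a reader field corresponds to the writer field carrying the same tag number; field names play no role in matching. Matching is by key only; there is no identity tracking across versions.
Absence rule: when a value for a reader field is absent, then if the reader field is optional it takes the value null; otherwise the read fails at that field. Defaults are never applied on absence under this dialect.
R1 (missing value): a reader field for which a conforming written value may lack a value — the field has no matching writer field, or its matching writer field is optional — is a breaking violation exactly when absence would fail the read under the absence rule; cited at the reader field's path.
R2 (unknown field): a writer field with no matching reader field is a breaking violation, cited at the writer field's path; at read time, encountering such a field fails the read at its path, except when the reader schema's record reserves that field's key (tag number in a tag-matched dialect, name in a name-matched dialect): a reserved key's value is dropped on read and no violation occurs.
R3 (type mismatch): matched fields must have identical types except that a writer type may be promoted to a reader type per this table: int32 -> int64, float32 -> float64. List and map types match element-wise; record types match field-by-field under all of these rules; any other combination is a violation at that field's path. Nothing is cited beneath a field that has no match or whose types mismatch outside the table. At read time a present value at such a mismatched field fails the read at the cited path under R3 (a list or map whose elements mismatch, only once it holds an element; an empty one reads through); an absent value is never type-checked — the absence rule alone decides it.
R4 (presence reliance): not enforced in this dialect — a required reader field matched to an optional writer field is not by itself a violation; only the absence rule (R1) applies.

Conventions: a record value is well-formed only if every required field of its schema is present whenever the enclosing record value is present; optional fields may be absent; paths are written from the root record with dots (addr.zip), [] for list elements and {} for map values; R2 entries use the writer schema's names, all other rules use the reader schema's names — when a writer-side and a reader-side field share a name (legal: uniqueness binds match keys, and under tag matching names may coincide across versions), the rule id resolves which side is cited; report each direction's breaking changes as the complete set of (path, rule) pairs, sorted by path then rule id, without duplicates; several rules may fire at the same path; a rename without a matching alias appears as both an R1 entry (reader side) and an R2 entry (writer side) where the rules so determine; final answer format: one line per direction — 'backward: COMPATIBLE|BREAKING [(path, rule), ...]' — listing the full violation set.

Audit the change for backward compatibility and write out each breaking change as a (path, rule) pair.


backward: COMPATIBLE []

the writer's type comes first in each Account pair
backward analysis of Account with v2 as reader and v1 as writer:
  scores: list<string> -> list<string>, writer required; from scores
  audit: Audit -> Audit, writer required; from audit
  rating: float64 -> float64, writer required; from rating
  balance: float64 -> float64, writer optional; from balance
  avatar: bytes -> bytes, writer required; from avatar
  title: string -> string, writer optional; from title
  duration: int64 -> int64, writer required; from duration
  audit.owner: string -> string, writer required; from audit.nickname
  audit.payload: bytes -> bytes, writer required; from audit.payload
  audit.quantity: int64 -> int64, writer required; from audit.version
  => backward: COMPATIBLE
ruling out the remaining Account differences:
  renamed field version to quantity in record Audit -> inert for the asked Account verdict: nothing fires
  renamed field nickname to owner in record Audit -> inert for the asked Account verdict: nothing fires


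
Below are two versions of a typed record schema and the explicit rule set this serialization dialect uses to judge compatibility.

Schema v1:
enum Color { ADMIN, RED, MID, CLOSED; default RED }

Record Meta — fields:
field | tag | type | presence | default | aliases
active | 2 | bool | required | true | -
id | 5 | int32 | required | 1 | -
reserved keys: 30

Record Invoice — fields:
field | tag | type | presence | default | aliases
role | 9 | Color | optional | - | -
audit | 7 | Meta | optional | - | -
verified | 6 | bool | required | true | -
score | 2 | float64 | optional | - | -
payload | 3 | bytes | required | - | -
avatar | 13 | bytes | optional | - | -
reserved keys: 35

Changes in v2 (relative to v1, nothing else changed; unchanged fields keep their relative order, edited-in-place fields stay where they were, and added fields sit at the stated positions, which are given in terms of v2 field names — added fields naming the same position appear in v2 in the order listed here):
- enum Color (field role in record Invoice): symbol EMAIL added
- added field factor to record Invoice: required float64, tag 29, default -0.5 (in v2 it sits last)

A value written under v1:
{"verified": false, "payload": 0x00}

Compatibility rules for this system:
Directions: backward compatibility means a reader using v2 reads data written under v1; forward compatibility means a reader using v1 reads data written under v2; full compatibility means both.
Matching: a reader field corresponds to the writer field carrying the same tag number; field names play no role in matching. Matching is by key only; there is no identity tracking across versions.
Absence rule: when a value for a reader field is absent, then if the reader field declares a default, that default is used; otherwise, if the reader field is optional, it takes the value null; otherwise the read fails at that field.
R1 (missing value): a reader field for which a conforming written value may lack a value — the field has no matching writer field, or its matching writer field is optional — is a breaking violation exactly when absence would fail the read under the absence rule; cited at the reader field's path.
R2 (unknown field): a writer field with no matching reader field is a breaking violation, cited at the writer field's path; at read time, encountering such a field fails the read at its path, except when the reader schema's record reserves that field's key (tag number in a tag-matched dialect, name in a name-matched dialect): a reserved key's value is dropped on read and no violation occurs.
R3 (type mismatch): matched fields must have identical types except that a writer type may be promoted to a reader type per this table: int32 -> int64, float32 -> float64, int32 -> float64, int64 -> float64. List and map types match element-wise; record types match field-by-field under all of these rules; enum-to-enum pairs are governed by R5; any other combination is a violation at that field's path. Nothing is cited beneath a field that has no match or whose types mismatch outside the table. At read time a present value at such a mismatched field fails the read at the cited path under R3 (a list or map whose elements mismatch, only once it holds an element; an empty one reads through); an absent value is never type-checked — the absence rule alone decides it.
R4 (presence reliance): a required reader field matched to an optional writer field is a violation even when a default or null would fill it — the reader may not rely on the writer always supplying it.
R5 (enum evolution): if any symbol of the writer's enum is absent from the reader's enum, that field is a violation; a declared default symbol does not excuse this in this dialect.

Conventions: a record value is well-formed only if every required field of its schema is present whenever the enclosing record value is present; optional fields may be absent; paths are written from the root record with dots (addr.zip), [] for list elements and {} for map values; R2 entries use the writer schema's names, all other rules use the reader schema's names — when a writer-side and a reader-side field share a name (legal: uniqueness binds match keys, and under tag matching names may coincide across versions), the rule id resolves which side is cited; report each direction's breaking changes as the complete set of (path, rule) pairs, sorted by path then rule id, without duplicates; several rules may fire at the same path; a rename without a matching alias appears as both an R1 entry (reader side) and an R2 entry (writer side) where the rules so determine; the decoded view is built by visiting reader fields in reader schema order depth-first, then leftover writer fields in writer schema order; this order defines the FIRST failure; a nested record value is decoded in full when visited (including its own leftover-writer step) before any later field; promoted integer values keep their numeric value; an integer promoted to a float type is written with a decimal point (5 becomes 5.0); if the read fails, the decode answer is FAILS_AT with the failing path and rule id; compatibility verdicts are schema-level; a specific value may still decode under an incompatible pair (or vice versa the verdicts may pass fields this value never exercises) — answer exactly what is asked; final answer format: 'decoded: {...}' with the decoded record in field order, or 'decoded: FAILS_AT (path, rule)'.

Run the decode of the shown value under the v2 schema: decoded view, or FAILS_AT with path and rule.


decoded: {"role": null, "audit": null, "verified": false, "score": null, "payload": 0x00, "avatar": null, "factor": -0.5}

each type pair in Invoice: writer, then reader
decode (reader v2):
  role := null (missing; optional => null)
  audit := null (missing; optional => null)
  verified := false
  score := null (missing; optional => null)
  payload := 0x00
  avatar := null (missing; optional => null)
  factor := -0.5 (missing; default applied)
  => decoded: {"role": null, "audit": null, "verified": false, "score": null, "payload": 0x00, "avatar": null, "factor": -0.5}
the other Invoice changes do not affect what is asked:
  enum Color (field role in record Invoice): symbol EMAIL added -> affects the rule determinations only; this particular Invoice value decodes identically


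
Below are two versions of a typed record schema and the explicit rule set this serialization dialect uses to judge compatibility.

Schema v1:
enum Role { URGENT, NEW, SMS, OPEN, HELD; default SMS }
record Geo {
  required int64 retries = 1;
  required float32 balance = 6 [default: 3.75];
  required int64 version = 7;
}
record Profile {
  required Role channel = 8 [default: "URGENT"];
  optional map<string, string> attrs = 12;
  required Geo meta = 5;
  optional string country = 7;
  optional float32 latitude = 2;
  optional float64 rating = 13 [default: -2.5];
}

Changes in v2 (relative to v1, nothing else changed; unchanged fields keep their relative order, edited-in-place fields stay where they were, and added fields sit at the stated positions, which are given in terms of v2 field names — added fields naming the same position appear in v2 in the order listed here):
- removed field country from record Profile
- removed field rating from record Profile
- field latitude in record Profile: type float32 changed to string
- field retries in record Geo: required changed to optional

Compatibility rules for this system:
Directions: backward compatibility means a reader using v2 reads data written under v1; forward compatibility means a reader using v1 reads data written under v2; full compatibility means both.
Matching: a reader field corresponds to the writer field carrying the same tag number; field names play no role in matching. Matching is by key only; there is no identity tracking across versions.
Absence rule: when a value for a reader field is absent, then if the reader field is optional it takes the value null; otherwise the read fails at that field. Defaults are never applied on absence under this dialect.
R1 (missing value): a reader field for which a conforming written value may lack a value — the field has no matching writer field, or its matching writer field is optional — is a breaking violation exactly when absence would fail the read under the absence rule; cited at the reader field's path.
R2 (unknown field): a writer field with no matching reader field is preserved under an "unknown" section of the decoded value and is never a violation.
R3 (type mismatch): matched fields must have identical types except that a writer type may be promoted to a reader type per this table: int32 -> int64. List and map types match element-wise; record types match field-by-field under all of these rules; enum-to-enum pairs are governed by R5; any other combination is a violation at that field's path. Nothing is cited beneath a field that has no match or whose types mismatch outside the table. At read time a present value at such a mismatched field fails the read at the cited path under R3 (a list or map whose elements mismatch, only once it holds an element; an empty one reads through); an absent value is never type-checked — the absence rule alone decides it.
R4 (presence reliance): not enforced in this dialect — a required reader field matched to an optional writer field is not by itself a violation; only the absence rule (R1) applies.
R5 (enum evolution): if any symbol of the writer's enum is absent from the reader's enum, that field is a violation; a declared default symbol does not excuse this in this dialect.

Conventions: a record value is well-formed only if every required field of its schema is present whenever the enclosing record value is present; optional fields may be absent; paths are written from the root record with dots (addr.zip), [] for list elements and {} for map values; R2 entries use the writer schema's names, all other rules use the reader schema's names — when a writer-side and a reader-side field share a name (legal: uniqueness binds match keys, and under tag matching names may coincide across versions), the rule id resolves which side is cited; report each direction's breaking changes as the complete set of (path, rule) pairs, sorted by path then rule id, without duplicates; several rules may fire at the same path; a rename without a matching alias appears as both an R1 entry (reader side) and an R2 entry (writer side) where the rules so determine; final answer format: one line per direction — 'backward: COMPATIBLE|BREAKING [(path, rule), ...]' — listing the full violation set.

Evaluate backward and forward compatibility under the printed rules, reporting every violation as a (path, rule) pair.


backward: BREAKING [(latitude, R3)]; forward: BREAKING [(latitude, R3), (meta.retries, R1)]

in Profile below, arrows point writer -> reader
backward on Profile — v2 reading data written by v1:
  channel: paired with writer channel (Role -> Role; writer required)
  attrs: paired with writer attrs (map<string, string> -> map<string, string>; writer optional)
  meta: paired with writer meta (Geo -> Geo; writer required)
  latitude: paired with writer latitude (float32 -> string; writer optional)
  leftover writer field: country
  leftover writer field: rating
  meta.retries: paired with writer meta.retries (int64 -> int64; writer required)
  meta.balance: paired with writer meta.balance (float32 -> float32; writer required)
  meta.version: paired with writer meta.version (int64 -> int64; writer required)
  breaking: (latitude, R3)
  => 1 violation(s): backward is BREAKING for Profile
forward on Profile — v1 reading data written by v2:
  channel: paired with writer channel (Role -> Role; writer required)
  attrs: paired with writer attrs (map<string, string> -> map<string, string>; writer optional)
  meta: paired with writer meta (Geo -> Geo; writer required)
  country: no writer match
  latitude: paired with writer latitude (string -> float32; writer optional)
  rating: no writer match
  meta.retries: paired with writer meta.retries (int64 -> int64; writer optional)
  meta.balance: paired with writer meta.balance (float32 -> float32; writer required)
  meta.version: paired with writer meta.version (int64 -> int64; writer required)
  breaking: (latitude, R3)
  breaking: (meta.retries, R1)
  => 2 violation(s): forward is BREAKING for Profile


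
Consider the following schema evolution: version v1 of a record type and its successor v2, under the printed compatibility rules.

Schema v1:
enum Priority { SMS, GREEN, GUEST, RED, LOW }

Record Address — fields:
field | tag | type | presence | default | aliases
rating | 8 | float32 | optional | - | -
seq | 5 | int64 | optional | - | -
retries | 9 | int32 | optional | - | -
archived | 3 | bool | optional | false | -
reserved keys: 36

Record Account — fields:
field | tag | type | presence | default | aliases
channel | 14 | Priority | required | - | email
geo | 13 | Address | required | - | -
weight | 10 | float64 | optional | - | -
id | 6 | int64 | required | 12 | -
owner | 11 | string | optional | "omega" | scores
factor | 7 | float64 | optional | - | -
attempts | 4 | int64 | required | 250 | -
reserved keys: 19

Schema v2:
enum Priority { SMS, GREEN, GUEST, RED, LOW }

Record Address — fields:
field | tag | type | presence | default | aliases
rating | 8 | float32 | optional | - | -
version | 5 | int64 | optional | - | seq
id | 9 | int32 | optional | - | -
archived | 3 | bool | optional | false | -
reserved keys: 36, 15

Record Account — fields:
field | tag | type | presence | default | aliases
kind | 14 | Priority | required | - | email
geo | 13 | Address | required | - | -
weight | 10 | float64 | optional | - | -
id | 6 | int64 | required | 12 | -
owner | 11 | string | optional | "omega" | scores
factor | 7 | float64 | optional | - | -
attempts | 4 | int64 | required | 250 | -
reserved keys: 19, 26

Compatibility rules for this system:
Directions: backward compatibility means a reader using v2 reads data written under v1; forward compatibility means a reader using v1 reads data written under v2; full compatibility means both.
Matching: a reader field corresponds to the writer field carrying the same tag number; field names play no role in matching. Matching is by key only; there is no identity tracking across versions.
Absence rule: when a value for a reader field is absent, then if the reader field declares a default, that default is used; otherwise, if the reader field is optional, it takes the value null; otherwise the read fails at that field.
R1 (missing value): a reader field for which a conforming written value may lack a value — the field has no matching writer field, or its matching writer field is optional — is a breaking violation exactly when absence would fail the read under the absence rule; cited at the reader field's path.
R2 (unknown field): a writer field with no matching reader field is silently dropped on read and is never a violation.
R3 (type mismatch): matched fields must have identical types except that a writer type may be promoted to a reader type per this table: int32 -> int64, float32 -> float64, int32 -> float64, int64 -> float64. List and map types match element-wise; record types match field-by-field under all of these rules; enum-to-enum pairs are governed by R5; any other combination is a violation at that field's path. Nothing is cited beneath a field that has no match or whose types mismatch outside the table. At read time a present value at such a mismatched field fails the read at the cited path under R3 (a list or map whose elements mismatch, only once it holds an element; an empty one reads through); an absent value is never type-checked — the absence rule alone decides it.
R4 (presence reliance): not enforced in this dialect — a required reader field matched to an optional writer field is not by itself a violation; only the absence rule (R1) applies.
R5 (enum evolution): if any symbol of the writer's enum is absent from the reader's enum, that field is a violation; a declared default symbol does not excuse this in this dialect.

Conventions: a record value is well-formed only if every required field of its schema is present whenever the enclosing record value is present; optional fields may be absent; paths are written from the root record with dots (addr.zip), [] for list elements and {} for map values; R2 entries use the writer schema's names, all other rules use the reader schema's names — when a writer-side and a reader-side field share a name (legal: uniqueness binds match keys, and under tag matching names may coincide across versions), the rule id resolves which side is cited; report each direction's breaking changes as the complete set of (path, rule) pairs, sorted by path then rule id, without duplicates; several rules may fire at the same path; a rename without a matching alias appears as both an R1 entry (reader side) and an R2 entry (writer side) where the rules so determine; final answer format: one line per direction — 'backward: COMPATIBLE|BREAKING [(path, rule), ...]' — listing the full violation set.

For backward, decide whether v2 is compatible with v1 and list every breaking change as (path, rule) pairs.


in Account below, arrows point writer -> reader
backward pass over Account, reader schema v2, writer schema v1:
  kind: paired with writer channel (Priority -> Priority; writer required)
  geo: paired with writer geo (Address -> Address; writer required)
  weight: paired with writer weight (float64 -> float64; writer optional)
  id: paired with writer id (int64 -> int64; writer required)
  owner: paired with writer owner (string -> string; writer optional)
  factor: paired with writer factor (float64 -> float64; writer optional)
  attempts: paired with writer attempts (int64 -> int64; writer required)
  geo.rating: paired with writer geo.rating (float32 -> float32; writer optional)
  geo.version: paired with writer geo.seq (int64 -> int64; writer optional)
  geo.id: paired with writer geo.retries (int32 -> int32; writer optional)
  geo.archived: paired with writer geo.archived (bool -> bool; writer optional)
  => backward verdict for Account: COMPATIBLE, no violations
remaining Account differences; none change what is asked:
  renamed field retries to id in record Address -> no rule fires on it in Account's dialect; the asked verdict holds
  renamed field channel to kind in record Account -> no rule fires on it in Account's dialect; the asked verdict holds
  renamed field seq to version in record Address (alias seq declared on the renamed field) -> no rule fires on it in Account's dialect; the asked verdict holds

backward: COMPATIBLE []
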